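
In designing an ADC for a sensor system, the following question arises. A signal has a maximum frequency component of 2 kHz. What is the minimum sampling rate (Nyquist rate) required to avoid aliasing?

By the Nyquist-Shannon sampling theorem,
the minimum sampling rate (Nyquist rate) must be at least 2 * f_max.
Nyquist rate = 2 * 2 kHz = 4 kHz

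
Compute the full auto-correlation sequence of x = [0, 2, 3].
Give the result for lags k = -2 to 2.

r_xx[k] = sum_m x[m]*x[m+k], indexed from 0, for k = -2 to 2:
  r_xx[-2] = x[2]*x[0] = 0
  r_xx[-1] = x[1]*x[0] + x[2]*x[1] = 6
  r_xx[0] = x[0]*x[0] + x[1]*x[1] + x[2]*x[2] = 13
  r_xx[1] = x[0]*x[1] + x[1]*x[2] = 6
  r_xx[2] = x[0]*x[2] = 0
r_xx = [0, 6, 13, 6, 0]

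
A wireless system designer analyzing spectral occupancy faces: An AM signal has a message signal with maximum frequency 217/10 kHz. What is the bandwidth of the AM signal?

In AM (double-sideband), the bandwidth is twice the message frequency.
BW = 2 * f_m = 2 * 217/10 kHz = 217/5 kHz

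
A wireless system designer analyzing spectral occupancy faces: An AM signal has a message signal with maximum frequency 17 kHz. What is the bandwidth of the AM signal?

In AM (double-sideband), the bandwidth is twice the message frequency.
BW = 2 * f_m = 2 * 17 kHz = 34 kHz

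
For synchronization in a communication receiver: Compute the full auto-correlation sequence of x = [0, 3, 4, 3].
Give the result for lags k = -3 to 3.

r_xx[k] = sum_m x[m]*x[m+k], indexed from 0, for k = -3 to 3:
  r_xx[-3] = x[3]*x[0] = 0
  r_xx[-2] = x[2]*x[0] + x[3]*x[1] = 9
  r_xx[-1] = x[1]*x[0] + x[2]*x[1] + x[3]*x[2] = 24
  r_xx[0] = x[0]*x[0] + x[1]*x[1] + x[2]*x[2] + x[3]*x[3] = 34
  r_xx[1] = x[0]*x[1] + x[1]*x[2] + x[2]*x[3] = 24
  r_xx[2] = x[0]*x[2] + x[1]*x[3] = 9
  r_xx[3] = x[0]*x[3] = 0
r_xx = [0, 9, 24, 34, 24, 9, 0]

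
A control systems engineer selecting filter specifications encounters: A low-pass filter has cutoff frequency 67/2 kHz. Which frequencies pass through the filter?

A low-pass filter passes all frequencies below the cutoff frequency 67/2 kHz and attenuates higher frequencies.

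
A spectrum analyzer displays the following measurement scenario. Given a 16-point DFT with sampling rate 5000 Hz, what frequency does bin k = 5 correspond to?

The frequency of DFT bin k is: f_k = k * f_s / N
f_5 = 5 * 5000 / 16 = 3125/2 Hz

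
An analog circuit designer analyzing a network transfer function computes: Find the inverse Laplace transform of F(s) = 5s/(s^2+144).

Standard pair: s/(s^2+w^2) <-> cos(wt)*u(t)
With k=5, w=12: f(t) = 5*cos(12t)*u(t)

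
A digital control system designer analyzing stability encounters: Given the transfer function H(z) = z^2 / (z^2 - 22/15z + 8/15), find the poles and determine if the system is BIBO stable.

Poles are roots of the denominator: z^2 - 22/15z + 8/15 = 0.
Quadratic formula: z = [-(-22/15) +/- sqrt((-22/15)^2 - 4*(8/15))] / 2
Discriminant = 484/225 - 32/15 = 4/225; sqrt = 2/15.
z = (22/15 +/- 2/15) / 2 => z = 4/5 or z = 2/3.
|p1| = 4/5, |p2| = 2/3.
For BIBO stability, all poles must lie inside the unit circle (|p| < 1).
System is STABLE since both |p| < 1.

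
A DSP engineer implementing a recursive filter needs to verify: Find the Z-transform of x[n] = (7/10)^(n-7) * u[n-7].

Time-shifting property: if X(z) = Z{x[n]}, then Z{x[n-d]} = z^(-d) * X(z)
X(z) = z/(z - 7/10) for x[n] = (7/10)^n * u[n]
Z{x[n-7]} = z^(-7) * z/(z - 7/10) = z^(-6)/(z - 7/10)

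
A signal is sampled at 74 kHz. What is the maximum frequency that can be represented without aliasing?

The maximum frequency that can be represented without aliasing
is the Nyquist frequency: f_max = f_s / 2 = 74 kHz / 2 = 37 kHz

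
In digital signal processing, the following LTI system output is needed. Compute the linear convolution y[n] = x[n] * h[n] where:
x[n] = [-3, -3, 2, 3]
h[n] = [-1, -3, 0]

y[n] = sum_k x[k]*h[n-k]. Output length = len(x) + len(h) - 1 = 4 + 3 - 1 = 6.
y[0] = -3*-1 = 3
y[1] = -3*-1 + -3*-3 = 12
y[2] = 2*-1 + -3*-3 + -3*0 = 7
y[3] = 3*-1 + 2*-3 + -3*0 = -9
y[4] = 3*-3 + 2*0 = -9
y[5] = 3*0 = 0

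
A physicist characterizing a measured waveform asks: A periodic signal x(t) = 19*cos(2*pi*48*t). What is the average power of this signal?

Average power of A*cos(wt) is A^2/2.
P = 19^2 / 2 = 361/2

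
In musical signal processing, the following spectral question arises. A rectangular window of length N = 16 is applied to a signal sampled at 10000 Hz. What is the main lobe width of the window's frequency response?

For a rectangular window of length N,
the main lobe width in frequency is 2*f_s/N.
= 2*10000/16 = 1250 Hz
This determines the minimum frequency separation for resolving two sinusoids.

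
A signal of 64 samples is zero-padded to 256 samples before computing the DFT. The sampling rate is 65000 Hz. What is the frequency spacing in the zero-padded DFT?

Original DFT: N = 64, resolution = f_s/N = 65000/64 = 8125/8 Hz
Zero-padded DFT: N = 256, resolution = f_s/N = 65000/256 = 8125/32 Hz
Zero-padding interpolates the spectrum (finer frequency grid)
but does NOT improve the true spectral resolution (ability to resolve close frequencies).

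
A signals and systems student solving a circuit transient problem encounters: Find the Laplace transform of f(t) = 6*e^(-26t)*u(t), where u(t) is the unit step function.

Standard Laplace transform pair:
e^(-at)*u(t) <-> 1/(s+a)
With a = 26: L{6*e^(-26t)*u(t)} = 6/(s+26), ROC: Re(s) > -26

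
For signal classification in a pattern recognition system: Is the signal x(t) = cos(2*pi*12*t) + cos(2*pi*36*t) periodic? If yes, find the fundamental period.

f1 = 12 Hz, f2 = 36 Hz
Period T1 = 1/12, T2 = 1/36
Ratio T1/T2 = 36/12, which is rational.
The signal is periodic with fundamental period T = 1/GCD(12,36) = 1/12 s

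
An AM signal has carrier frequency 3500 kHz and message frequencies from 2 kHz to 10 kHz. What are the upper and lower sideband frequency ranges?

Upper sideband (USB) = fc + [fm_low, fm_high] = 3500 + [2, 10] = [3502, 3510] kHz
Lower sideband (LSB) = fc - [fm_high, fm_low] = 3500 - [10, 2] = [3490, 3498] kHz
Total occupied spectrum: 3490 kHz to 3510 kHz (plus carrier at 3500 kHz)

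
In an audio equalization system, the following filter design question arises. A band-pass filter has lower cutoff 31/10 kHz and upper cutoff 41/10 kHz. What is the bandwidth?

Bandwidth = f_high - f_low
= 41/10 kHz - 31/10 kHz = 1 kHz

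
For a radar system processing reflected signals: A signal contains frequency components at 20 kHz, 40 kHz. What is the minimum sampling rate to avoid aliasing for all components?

The highest frequency component is f_max = 40 kHz.
Nyquist rate = 2 * f_max = 2 * 40 kHz = 80 kHz.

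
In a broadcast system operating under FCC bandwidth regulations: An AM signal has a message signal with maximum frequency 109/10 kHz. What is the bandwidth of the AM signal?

In AM (double-sideband), the bandwidth is twice the message frequency.
BW = 2 * f_m = 2 * 109/10 kHz = 109/5 kHz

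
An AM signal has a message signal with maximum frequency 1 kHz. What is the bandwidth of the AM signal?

In AM (double-sideband), the bandwidth is twice the message frequency.
BW = 2 * f_m = 2 * 1 kHz = 2 kHz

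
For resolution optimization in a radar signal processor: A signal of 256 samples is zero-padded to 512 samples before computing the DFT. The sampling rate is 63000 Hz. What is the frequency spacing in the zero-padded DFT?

Original DFT: N = 256, resolution = f_s/N = 63000/256 = 7875/32 Hz
Zero-padded DFT: N = 512, resolution = f_s/N = 63000/512 = 7875/64 Hz
Zero-padding interpolates the spectrum (finer frequency grid)
but does NOT improve the true spectral resolution (ability to resolve close frequencies).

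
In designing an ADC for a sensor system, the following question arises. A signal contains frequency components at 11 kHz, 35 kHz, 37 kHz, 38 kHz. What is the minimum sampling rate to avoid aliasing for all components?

The highest frequency component is f_max = 38 kHz.
Nyquist rate = 2 * f_max = 2 * 38 kHz = 76 kHz.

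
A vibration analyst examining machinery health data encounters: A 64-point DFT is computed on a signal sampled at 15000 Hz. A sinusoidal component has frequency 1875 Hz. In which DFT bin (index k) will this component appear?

DFT frequency resolution = f_s/N = 15000/64 = 1875/8 Hz
Bin index k = f_signal / resolution = 1875 / 1875/8 = 8
The signal frequency 1875 Hz falls in DFT bin k = 8.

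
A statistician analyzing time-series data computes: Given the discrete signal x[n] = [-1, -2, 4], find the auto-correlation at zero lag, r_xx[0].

The auto-correlation at zero lag r_xx[0] equals the signal energy.
r_xx[0] = sum of x[n]^2 = (-1)^2 + (-2)^2 + 4^2
= 1 + 4 + 16 = 21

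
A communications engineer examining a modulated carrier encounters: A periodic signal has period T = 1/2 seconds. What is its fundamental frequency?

The fundamental frequency is the reciprocal of the period.
f = 1/T = 1/(1/2) = 2 Hz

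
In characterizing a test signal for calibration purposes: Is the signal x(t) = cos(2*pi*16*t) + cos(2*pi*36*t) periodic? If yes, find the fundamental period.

f1 = 16 Hz, f2 = 36 Hz
Period T1 = 1/16, T2 = 1/36
Ratio T1/T2 = 36/16, which is rational.
The signal is periodic with fundamental period T = 1/GCD(16,36) = 1/4 s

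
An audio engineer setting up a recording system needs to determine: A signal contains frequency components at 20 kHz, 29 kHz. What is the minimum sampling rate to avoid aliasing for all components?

The highest frequency component is f_max = 29 kHz.
Nyquist rate = 2 * f_max = 2 * 29 kHz = 58 kHz.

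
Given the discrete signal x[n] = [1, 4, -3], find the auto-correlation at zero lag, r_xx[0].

The auto-correlation at zero lag r_xx[0] equals the signal energy.
r_xx[0] = sum of x[n]^2 = 1^2 + 4^2 + (-3)^2
= 1 + 16 + 9 = 26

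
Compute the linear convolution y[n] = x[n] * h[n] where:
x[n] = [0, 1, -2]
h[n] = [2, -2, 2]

y[n] = sum_k x[k]*h[n-k]. Output length = len(x) + len(h) - 1 = 3 + 3 - 1 = 5.
y[0] = 0*2 = 0
y[1] = 1*2 + 0*-2 = 2
y[2] = -2*2 + 1*-2 + 0*2 = -6
y[3] = -2*-2 + 1*2 = 6
y[4] = -2*2 = -4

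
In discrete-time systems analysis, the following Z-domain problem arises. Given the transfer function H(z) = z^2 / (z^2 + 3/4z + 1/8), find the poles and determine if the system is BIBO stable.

Poles are roots of the denominator: z^2 + 3/4z + 1/8 = 0.
Quadratic formula: z = [-(3/4) +/- sqrt((3/4)^2 - 4*(1/8))] / 2
Discriminant = 9/16 - 1/2 = 1/16; sqrt = 1/4.
z = (-3/4 +/- 1/4) / 2 => z = -1/4 or z = -1/2.
|p1| = 1/4, |p2| = 1/2.
For BIBO stability, all poles must lie inside the unit circle (|p| < 1).
System is STABLE since both |p| < 1.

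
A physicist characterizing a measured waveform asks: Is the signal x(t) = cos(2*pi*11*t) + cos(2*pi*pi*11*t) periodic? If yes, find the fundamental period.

f1 = 11 Hz, f2 = 11*pi Hz
Ratio f2/f1 = pi, which is irrational.
Since the frequency ratio is irrational, no common period exists.
The signal is not periodic.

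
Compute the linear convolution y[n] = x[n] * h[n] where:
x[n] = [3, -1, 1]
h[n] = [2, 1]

y[n] = sum_k x[k]*h[n-k]. Output length = len(x) + len(h) - 1 = 3 + 2 - 1 = 4.
y[0] = 3*2 = 6
y[1] = -1*2 + 3*1 = 1
y[2] = 1*2 + -1*1 = 1
y[3] = 1*1 = 1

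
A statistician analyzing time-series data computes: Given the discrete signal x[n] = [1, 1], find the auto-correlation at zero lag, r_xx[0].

The auto-correlation at zero lag r_xx[0] equals the signal energy.
r_xx[0] = sum of x[n]^2 = 1^2 + 1^2
= 1 + 1 = 2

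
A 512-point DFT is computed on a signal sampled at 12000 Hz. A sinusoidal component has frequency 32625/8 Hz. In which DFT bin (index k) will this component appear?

DFT frequency resolution = f_s/N = 12000/512 = 375/16 Hz
Bin index k = f_signal / resolution = 32625/8 / 375/16 = 174
The signal frequency 32625/8 Hz falls in DFT bin k = 174.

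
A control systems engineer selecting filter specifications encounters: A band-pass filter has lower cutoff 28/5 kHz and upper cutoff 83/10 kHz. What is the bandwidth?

Bandwidth = f_high - f_low
= 83/10 kHz - 28/5 kHz = 27/10 kHz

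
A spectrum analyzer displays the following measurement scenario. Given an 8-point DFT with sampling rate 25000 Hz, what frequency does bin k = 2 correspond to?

The frequency of DFT bin k is: f_k = k * f_s / N
f_2 = 2 * 25000 / 8 = 6250 Hz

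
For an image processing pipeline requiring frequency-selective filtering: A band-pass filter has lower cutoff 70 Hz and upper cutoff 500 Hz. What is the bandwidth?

Bandwidth = f_high - f_low
= 500 Hz - 70 Hz = 430 Hz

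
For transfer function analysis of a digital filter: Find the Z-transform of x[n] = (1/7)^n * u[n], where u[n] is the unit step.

The Z-transform of a^n * u[n] is z/(z-a) for |z| > |a|.
Here a = 1/7, so X(z) = z/(z - (1/7)) = 7z/(7z - 1)
ROC: |z| > 1/7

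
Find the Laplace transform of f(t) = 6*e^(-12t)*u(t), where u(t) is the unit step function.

Standard Laplace transform pair:
e^(-at)*u(t) <-> 1/(s+a)
With a = 12: L{6*e^(-12t)*u(t)} = 6/(s+12), ROC: Re(s) > -12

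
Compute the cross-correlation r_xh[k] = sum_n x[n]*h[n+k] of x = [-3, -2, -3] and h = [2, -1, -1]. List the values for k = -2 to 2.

Both sequences indexed from 0 and zero outside their support.
Lags with overlap: k = -2 to 2.
  r_xh[-2] = x[2]*h[0] = -6
  r_xh[-1] = x[1]*h[0] + x[2]*h[1] = -1
  r_xh[0] = x[0]*h[0] + x[1]*h[1] + x[2]*h[2] = -1
  r_xh[1] = x[0]*h[1] + x[1]*h[2] = 5
  r_xh[2] = x[0]*h[2] = 3
r_xh = [-6, -1, -1, 5, 3] (for k = -2, ..., 2)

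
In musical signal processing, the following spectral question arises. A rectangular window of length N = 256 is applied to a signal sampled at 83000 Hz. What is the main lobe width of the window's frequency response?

For a rectangular window of length N,
the main lobe width in frequency is 2*f_s/N.
= 2*83000/256 = 10375/16 Hz
This determines the minimum frequency separation for resolving two sinusoids.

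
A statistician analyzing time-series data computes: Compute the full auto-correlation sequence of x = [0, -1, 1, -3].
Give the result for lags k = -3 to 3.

r_xx[k] = sum_m x[m]*x[m+k], indexed from 0, for k = -3 to 3:
  r_xx[-3] = x[3]*x[0] = 0
  r_xx[-2] = x[2]*x[0] + x[3]*x[1] = 3
  r_xx[-1] = x[1]*x[0] + x[2]*x[1] + x[3]*x[2] = -4
  r_xx[0] = x[0]*x[0] + x[1]*x[1] + x[2]*x[2] + x[3]*x[3] = 11
  r_xx[1] = x[0]*x[1] + x[1]*x[2] + x[2]*x[3] = -4
  r_xx[2] = x[0]*x[2] + x[1]*x[3] = 3
  r_xx[3] = x[0]*x[3] = 0
r_xx = [0, 3, -4, 11, -4, 3, 0]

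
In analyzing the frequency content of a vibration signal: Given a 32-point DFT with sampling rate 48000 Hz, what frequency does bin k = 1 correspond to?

The frequency of DFT bin k is: f_k = k * f_s / N
f_1 = 1 * 48000 / 32 = 1500 Hz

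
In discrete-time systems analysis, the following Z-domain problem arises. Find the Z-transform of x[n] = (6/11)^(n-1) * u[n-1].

Time-shifting property: if X(z) = Z{x[n]}, then Z{x[n-d]} = z^(-d) * X(z)
X(z) = z/(z - 6/11) for x[n] = (6/11)^n * u[n]
Z{x[n-1]} = z^(-1) * z/(z - 6/11) = 1/(z - 6/11)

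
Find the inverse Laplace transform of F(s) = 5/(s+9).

Standard pair: k/(s+a) <-> k*e^(-at)*u(t)
With k=5, a=9: f(t) = 5*e^(-9t)*u(t)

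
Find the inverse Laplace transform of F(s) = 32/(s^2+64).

Standard pair: w/(s^2+w^2) <-> sin(wt)*u(t)
Recognize w^2 = 64, so w = 8; numerator 32 = 4*8.
f(t) = 4*sin(8t)*u(t)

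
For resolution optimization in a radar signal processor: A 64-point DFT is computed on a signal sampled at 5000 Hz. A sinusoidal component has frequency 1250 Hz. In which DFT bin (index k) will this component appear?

DFT frequency resolution = f_s/N = 5000/64 = 625/8 Hz
Bin index k = f_signal / resolution = 1250 / 625/8 = 16
The signal frequency 1250 Hz falls in DFT bin k = 16.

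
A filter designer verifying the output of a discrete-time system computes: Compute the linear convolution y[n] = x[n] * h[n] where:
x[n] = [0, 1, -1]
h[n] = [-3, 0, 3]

y[n] = sum_k x[k]*h[n-k]. Output length = len(x) + len(h) - 1 = 3 + 3 - 1 = 5.
y[0] = 0*-3 = 0
y[1] = 1*-3 + 0*0 = -3
y[2] = -1*-3 + 1*0 + 0*3 = 3
y[3] = -1*0 + 1*3 = 3
y[4] = -1*3 = -3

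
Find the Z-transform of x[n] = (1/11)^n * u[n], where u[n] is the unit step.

The Z-transform of a^n * u[n] is z/(z-a) for |z| > |a|.
Here a = 1/11, so X(z) = z/(z - (1/11)) = 11z/(11z - 1)
ROC: |z| > 1/11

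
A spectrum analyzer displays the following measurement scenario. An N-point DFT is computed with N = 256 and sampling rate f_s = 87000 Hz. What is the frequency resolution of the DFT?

DFT frequency resolution = f_s / N
= 87000 / 256 = 10875/32 Hz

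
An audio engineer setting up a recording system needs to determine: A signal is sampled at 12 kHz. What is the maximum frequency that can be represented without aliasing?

The maximum frequency that can be represented without aliasing
is the Nyquist frequency: f_max = f_s / 2 = 12 kHz / 2 = 6 kHz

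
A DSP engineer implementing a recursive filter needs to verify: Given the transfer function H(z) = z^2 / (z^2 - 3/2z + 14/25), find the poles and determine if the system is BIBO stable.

Poles are roots of the denominator: z^2 - 3/2z + 14/25 = 0.
Quadratic formula: z = [-(-3/2) +/- sqrt((-3/2)^2 - 4*(14/25))] / 2
Discriminant = 9/4 - 56/25 = 1/100; sqrt = 1/10.
z = (3/2 +/- 1/10) / 2 => z = 4/5 or z = 7/10.
|p1| = 7/10, |p2| = 4/5.
For BIBO stability, all poles must lie inside the unit circle (|p| < 1).
System is STABLE since both |p| < 1.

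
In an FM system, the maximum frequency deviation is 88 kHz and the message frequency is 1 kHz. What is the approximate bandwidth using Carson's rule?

Carson's rule: BW = 2*(delta_f + f_m)
= 2*(88 + 1) kHz = 178 kHz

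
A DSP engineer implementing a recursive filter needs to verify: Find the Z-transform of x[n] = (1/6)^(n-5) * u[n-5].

Time-shifting property: if X(z) = Z{x[n]}, then Z{x[n-d]} = z^(-d) * X(z)
X(z) = z/(z - 1/6) for x[n] = (1/6)^n * u[n]
Z{x[n-5]} = z^(-5) * z/(z - 1/6) = z^(-4)/(z - 1/6)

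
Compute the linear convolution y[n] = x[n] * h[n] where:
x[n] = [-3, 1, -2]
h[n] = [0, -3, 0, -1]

y[n] = sum_k x[k]*h[n-k]. Output length = len(x) + len(h) - 1 = 3 + 4 - 1 = 6.
y[0] = -3*0 = 0
y[1] = 1*0 + -3*-3 = 9
y[2] = -2*0 + 1*-3 + -3*0 = -3
y[3] = -2*-3 + 1*0 + -3*-1 = 9
y[4] = -2*0 + 1*-1 = -1
y[5] = -2*-1 = 2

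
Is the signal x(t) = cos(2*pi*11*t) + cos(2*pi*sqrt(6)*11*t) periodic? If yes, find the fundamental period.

f1 = 11 Hz, f2 = 11*sqrt(6) Hz
Ratio f2/f1 = sqrt(6), which is irrational.
Since the frequency ratio is irrational, no common period exists.
The signal is not periodic.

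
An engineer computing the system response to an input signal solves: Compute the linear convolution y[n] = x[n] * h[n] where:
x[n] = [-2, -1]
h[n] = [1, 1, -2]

y[n] = sum_k x[k]*h[n-k]. Output length = len(x) + len(h) - 1 = 2 + 3 - 1 = 4.
y[0] = -2*1 = -2
y[1] = -1*1 + -2*1 = -3
y[2] = -1*1 + -2*-2 = 3
y[3] = -1*-2 = 2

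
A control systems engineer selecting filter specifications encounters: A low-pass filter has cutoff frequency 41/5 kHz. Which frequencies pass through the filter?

A low-pass filter passes all frequencies below the cutoff frequency 41/5 kHz and attenuates higher frequencies.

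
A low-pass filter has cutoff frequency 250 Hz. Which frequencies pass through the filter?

A low-pass filter passes all frequencies below the cutoff frequency 250 Hz and attenuates higher frequencies.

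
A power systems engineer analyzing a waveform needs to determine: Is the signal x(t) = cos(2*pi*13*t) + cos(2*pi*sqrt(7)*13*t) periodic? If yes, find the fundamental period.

f1 = 13 Hz, f2 = 13*sqrt(7) Hz
Ratio f2/f1 = sqrt(7), which is irrational.
Since the frequency ratio is irrational, no common period exists.
The signal is not periodic.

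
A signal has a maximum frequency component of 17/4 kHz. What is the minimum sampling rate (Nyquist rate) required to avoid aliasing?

By the Nyquist-Shannon sampling theorem,
the minimum sampling rate (Nyquist rate) must be at least 2 * f_max.
Nyquist rate = 2 * 17/4 kHz = 17/2 kHz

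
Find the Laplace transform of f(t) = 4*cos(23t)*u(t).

Standard pair: cos(wt)*u(t) <-> s/(s^2+w^2)
With w = 23: L{4*cos(23t)*u(t)} = 4s/(s^2+529)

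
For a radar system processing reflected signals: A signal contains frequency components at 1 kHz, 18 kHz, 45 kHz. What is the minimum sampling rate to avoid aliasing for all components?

The highest frequency component is f_max = 45 kHz.
Nyquist rate = 2 * f_max = 2 * 45 kHz = 90 kHz.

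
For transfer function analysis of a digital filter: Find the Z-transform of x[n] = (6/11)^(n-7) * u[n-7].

Time-shifting property: if X(z) = Z{x[n]}, then Z{x[n-d]} = z^(-d) * X(z)
X(z) = z/(z - 6/11) for x[n] = (6/11)^n * u[n]
Z{x[n-7]} = z^(-7) * z/(z - 6/11) = z^(-6)/(z - 6/11)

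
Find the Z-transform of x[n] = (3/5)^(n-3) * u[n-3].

Time-shifting property: if X(z) = Z{x[n]}, then Z{x[n-d]} = z^(-d) * X(z)
X(z) = z/(z - 3/5) for x[n] = (3/5)^n * u[n]
Z{x[n-3]} = z^(-3) * z/(z - 3/5) = z^(-2)/(z - 3/5)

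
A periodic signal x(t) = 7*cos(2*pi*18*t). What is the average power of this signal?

Average power of A*cos(wt) is A^2/2.
P = 7^2 / 2 = 49/2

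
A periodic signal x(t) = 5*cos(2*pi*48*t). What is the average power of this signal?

Average power of A*cos(wt) is A^2/2.
P = 5^2 / 2 = 25/2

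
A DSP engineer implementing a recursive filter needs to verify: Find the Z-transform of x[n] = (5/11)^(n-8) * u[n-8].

Time-shifting property: if X(z) = Z{x[n]}, then Z{x[n-d]} = z^(-d) * X(z)
X(z) = z/(z - 5/11) for x[n] = (5/11)^n * u[n]
Z{x[n-8]} = z^(-8) * z/(z - 5/11) = z^(-7)/(z - 5/11)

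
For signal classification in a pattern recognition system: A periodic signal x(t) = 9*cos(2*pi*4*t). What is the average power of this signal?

Average power of A*cos(wt) is A^2/2.
P = 9^2 / 2 = 81/2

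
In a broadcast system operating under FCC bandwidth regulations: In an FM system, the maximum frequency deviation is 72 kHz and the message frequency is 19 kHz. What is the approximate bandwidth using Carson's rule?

Carson's rule: BW = 2*(delta_f + f_m)
= 2*(72 + 19) kHz = 182 kHz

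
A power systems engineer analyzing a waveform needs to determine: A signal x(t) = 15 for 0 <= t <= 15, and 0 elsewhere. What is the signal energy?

Energy = integral of |x(t)|^2 dt over the signal duration
= 15^2 * 15 = 225 * 15 = 3375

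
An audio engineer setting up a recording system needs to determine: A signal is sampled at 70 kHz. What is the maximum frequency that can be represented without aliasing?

The maximum frequency that can be represented without aliasing
is the Nyquist frequency: f_max = f_s / 2 = 70 kHz / 2 = 35 kHz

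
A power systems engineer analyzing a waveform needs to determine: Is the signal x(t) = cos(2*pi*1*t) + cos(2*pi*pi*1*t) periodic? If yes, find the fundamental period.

f1 = 1 Hz, f2 = 1*pi Hz
Ratio f2/f1 = pi, which is irrational.
Since the frequency ratio is irrational, no common period exists.
The signal is not periodic.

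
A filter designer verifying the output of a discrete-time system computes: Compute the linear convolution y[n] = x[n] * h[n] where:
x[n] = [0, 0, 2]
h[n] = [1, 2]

y[n] = sum_k x[k]*h[n-k]. Output length = len(x) + len(h) - 1 = 3 + 2 - 1 = 4.
y[0] = 0*1 = 0
y[1] = 0*1 + 0*2 = 0
y[2] = 2*1 + 0*2 = 2
y[3] = 2*2 = 4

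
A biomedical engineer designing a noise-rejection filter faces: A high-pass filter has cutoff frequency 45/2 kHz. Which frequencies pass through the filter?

A high-pass filter passes all frequencies above the cutoff frequency 45/2 kHz and attenuates lower frequencies.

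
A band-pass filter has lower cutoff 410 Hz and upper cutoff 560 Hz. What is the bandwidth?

Bandwidth = f_high - f_low
= 560 Hz - 410 Hz = 150 Hz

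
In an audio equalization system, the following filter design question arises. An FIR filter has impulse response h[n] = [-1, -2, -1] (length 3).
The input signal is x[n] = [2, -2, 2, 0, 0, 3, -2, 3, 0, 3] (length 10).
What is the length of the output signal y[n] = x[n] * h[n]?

For linear convolution, the output length is:
len(y) = len(x) + len(h) - 1 = 10 + 3 - 1 = 12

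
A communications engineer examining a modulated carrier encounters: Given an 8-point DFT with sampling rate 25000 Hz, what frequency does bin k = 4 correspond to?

The frequency of DFT bin k is: f_k = k * f_s / N
f_4 = 4 * 25000 / 8 = 12500 Hz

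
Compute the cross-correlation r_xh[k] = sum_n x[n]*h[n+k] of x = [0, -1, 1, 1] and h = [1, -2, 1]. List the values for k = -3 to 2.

Both sequences indexed from 0 and zero outside their support.
Lags with overlap: k = -3 to 2.
  r_xh[-3] = x[3]*h[0] = 1
  r_xh[-2] = x[2]*h[0] + x[3]*h[1] = -1
  r_xh[-1] = x[1]*h[0] + x[2]*h[1] + x[3]*h[2] = -2
  r_xh[0] = x[0]*h[0] + x[1]*h[1] + x[2]*h[2] = 3
  r_xh[1] = x[0]*h[1] + x[1]*h[2] = -1
  r_xh[2] = x[0]*h[2] = 0
r_xh = [1, -1, -2, 3, -1, 0] (for k = -3, ..., 2)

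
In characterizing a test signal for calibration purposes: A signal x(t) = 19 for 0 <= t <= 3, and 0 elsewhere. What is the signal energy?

Energy = integral of |x(t)|^2 dt over the signal duration
= 19^2 * 3 = 361 * 3 = 1083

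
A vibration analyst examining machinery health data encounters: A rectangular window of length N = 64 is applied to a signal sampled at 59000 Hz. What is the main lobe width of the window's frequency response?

For a rectangular window of length N,
the main lobe width in frequency is 2*f_s/N.
= 2*59000/64 = 7375/4 Hz
This determines the minimum frequency separation for resolving two sinusoids.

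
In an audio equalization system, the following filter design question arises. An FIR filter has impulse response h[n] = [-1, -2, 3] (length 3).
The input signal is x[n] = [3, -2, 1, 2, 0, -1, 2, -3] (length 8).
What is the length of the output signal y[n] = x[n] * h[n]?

For linear convolution, the output length is:
len(y) = len(x) + len(h) - 1 = 8 + 3 - 1 = 10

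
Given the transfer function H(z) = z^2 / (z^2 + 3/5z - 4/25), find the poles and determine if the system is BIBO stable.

Poles are roots of the denominator: z^2 + 3/5z - 4/25 = 0.
Quadratic formula: z = [-(3/5) +/- sqrt((3/5)^2 - 4*(-4/25))] / 2
Discriminant = 9/25 + 16/25 = 1; sqrt = 1.
z = (-3/5 +/- 1) / 2 => z = 1/5 or z = -4/5.
|p1| = 1/5, |p2| = 4/5.
For BIBO stability, all poles must lie inside the unit circle (|p| < 1).
System is STABLE since both |p| < 1.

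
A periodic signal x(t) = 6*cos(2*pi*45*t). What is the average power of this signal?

Average power of A*cos(wt) is A^2/2.
P = 6^2 / 2 = 36/2 = 18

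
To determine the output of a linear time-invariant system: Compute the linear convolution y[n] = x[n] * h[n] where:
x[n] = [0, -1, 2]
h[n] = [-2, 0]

y[n] = sum_k x[k]*h[n-k]. Output length = len(x) + len(h) - 1 = 3 + 2 - 1 = 4.
y[0] = 0*-2 = 0
y[1] = -1*-2 + 0*0 = 2
y[2] = 2*-2 + -1*0 = -4
y[3] = 2*0 = 0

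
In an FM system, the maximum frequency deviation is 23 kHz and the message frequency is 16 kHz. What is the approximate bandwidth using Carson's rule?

Carson's rule: BW = 2*(delta_f + f_m)
= 2*(23 + 16) kHz = 78 kHz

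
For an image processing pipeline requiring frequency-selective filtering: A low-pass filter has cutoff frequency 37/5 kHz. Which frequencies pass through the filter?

A low-pass filter passes all frequencies below the cutoff frequency 37/5 kHz and attenuates higher frequencies.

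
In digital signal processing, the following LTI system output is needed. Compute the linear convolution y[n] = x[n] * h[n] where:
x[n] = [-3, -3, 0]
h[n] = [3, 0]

y[n] = sum_k x[k]*h[n-k]. Output length = len(x) + len(h) - 1 = 3 + 2 - 1 = 4.
y[0] = -3*3 = -9
y[1] = -3*3 + -3*0 = -9
y[2] = 0*3 + -3*0 = 0
y[3] = 0*0 = 0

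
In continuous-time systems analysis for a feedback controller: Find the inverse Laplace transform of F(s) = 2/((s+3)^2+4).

Standard pair: w/((s+a)^2+w^2) <-> e^(-at)*sin(wt)*u(t)
With a=3, w=2: f(t) = e^(-3t)*sin(2t)*u(t)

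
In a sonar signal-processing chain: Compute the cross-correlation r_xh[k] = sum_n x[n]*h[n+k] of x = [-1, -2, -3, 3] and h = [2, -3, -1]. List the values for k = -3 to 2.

Both sequences indexed from 0 and zero outside their support.
Lags with overlap: k = -3 to 2.
  r_xh[-3] = x[3]*h[0] = 6
  r_xh[-2] = x[2]*h[0] + x[3]*h[1] = -15
  r_xh[-1] = x[1]*h[0] + x[2]*h[1] + x[3]*h[2] = 2
  r_xh[0] = x[0]*h[0] + x[1]*h[1] + x[2]*h[2] = 7
  r_xh[1] = x[0]*h[1] + x[1]*h[2] = 5
  r_xh[2] = x[0]*h[2] = 1
r_xh = [6, -15, 2, 7, 5, 1] (for k = -3, ..., 2)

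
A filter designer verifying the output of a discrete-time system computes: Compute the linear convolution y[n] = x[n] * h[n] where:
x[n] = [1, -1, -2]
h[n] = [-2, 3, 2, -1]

y[n] = sum_k x[k]*h[n-k]. Output length = len(x) + len(h) - 1 = 3 + 4 - 1 = 6.
y[0] = 1*-2 = -2
y[1] = -1*-2 + 1*3 = 5
y[2] = -2*-2 + -1*3 + 1*2 = 3
y[3] = -2*3 + -1*2 + 1*-1 = -9
y[4] = -2*2 + -1*-1 = -3
y[5] = -2*-1 = 2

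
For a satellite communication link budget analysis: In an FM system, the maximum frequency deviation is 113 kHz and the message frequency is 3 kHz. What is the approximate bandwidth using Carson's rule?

Carson's rule: BW = 2*(delta_f + f_m)
= 2*(113 + 3) kHz = 232 kHz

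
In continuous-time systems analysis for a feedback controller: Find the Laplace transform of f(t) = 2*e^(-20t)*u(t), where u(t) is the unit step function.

Standard Laplace transform pair:
e^(-at)*u(t) <-> 1/(s+a)
With a = 20: L{2*e^(-20t)*u(t)} = 2/(s+20), ROC: Re(s) > -20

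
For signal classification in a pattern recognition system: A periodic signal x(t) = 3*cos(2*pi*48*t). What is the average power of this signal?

Average power of A*cos(wt) is A^2/2.
P = 3^2 / 2 = 9/2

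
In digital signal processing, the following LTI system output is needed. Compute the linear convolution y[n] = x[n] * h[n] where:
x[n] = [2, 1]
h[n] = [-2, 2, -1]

y[n] = sum_k x[k]*h[n-k]. Output length = len(x) + len(h) - 1 = 2 + 3 - 1 = 4.
y[0] = 2*-2 = -4
y[1] = 1*-2 + 2*2 = 2
y[2] = 1*2 + 2*-1 = 0
y[3] = 1*-1 = -1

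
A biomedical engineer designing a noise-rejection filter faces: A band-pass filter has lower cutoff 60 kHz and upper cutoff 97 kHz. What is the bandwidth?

Bandwidth = f_high - f_low
= 97 kHz - 60 kHz = 37 kHz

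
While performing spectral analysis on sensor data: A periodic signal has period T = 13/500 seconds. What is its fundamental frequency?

The fundamental frequency is the reciprocal of the period.
f = 1/T = 1/(13/500) = 500/13 Hz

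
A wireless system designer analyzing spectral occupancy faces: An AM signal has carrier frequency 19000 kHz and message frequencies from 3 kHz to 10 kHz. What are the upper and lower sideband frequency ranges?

Upper sideband (USB) = fc + [fm_low, fm_high] = 19000 + [3, 10] = [19003, 19010] kHz
Lower sideband (LSB) = fc - [fm_high, fm_low] = 19000 - [10, 3] = [18990, 18997] kHz
Total occupied spectrum: 18990 kHz to 19010 kHz (plus carrier at 19000 kHz)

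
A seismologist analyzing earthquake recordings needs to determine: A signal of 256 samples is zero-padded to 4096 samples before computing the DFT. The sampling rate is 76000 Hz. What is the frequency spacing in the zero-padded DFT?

Original DFT: N = 256, resolution = f_s/N = 76000/256 = 2375/8 Hz
Zero-padded DFT: N = 4096, resolution = f_s/N = 76000/4096 = 2375/128 Hz
Zero-padding interpolates the spectrum (finer frequency grid)
but does NOT improve the true spectral resolution (ability to resolve close frequencies).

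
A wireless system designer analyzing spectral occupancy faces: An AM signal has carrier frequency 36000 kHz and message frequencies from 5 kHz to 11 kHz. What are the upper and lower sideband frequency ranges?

Upper sideband (USB) = fc + [fm_low, fm_high] = 36000 + [5, 11] = [36005, 36011] kHz
Lower sideband (LSB) = fc - [fm_high, fm_low] = 36000 - [11, 5] = [35989, 35995] kHz
Total occupied spectrum: 35989 kHz to 36011 kHz (plus carrier at 36000 kHz)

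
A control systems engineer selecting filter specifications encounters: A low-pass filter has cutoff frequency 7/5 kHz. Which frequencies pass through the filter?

A low-pass filter passes all frequencies below the cutoff frequency 7/5 kHz and attenuates higher frequencies.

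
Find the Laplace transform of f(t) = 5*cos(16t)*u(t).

Standard pair: cos(wt)*u(t) <-> s/(s^2+w^2)
With w = 16: L{5*cos(16t)*u(t)} = 5s/(s^2+256)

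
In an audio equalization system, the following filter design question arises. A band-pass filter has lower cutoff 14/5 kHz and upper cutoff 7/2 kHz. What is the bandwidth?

Bandwidth = f_high - f_low
= 7/2 kHz - 14/5 kHz = 7/10 kHz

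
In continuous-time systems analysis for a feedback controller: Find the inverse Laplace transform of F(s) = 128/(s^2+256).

Standard pair: w/(s^2+w^2) <-> sin(wt)*u(t)
Recognize w^2 = 256, so w = 16; numerator 128 = 8*16.
f(t) = 8*sin(16t)*u(t)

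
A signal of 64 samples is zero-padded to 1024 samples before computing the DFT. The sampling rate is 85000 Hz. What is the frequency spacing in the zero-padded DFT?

Original DFT: N = 64, resolution = f_s/N = 85000/64 = 10625/8 Hz
Zero-padded DFT: N = 1024, resolution = f_s/N = 85000/1024 = 10625/128 Hz
Zero-padding interpolates the spectrum (finer frequency grid)
but does NOT improve the true spectral resolution (ability to resolve close frequencies).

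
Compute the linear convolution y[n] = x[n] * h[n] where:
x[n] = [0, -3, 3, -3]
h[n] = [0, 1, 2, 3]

y[n] = sum_k x[k]*h[n-k]. Output length = len(x) + len(h) - 1 = 4 + 4 - 1 = 7.
y[0] = 0*0 = 0
y[1] = -3*0 + 0*1 = 0
y[2] = 3*0 + -3*1 + 0*2 = -3
y[3] = -3*0 + 3*1 + -3*2 + 0*3 = -3
y[4] = -3*1 + 3*2 + -3*3 = -6
y[5] = -3*2 + 3*3 = 3
y[6] = -3*3 = -9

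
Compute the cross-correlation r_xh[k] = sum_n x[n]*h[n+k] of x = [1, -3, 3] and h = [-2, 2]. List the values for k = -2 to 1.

Both sequences indexed from 0 and zero outside their support.
Lags with overlap: k = -2 to 1.
  r_xh[-2] = x[2]*h[0] = -6
  r_xh[-1] = x[1]*h[0] + x[2]*h[1] = 12
  r_xh[0] = x[0]*h[0] + x[1]*h[1] = -8
  r_xh[1] = x[0]*h[1] = 2
r_xh = [-6, 12, -8, 2] (for k = -2, ..., 1)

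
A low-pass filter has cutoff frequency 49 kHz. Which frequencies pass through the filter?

A low-pass filter passes all frequencies below the cutoff frequency 49 kHz and attenuates higher frequencies.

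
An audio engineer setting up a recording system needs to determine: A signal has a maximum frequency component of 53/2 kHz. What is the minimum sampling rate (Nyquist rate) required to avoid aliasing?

By the Nyquist-Shannon sampling theorem,
the minimum sampling rate (Nyquist rate) must be at least 2 * f_max.
Nyquist rate = 2 * 53/2 kHz = 53 kHz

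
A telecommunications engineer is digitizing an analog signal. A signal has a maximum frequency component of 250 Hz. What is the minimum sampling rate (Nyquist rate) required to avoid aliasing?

By the Nyquist-Shannon sampling theorem,
the minimum sampling rate (Nyquist rate) must be at least 2 * f_max.
Nyquist rate = 2 * 250 Hz = 500 Hz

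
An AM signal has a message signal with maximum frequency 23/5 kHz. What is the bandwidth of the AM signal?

In AM (double-sideband), the bandwidth is twice the message frequency.
BW = 2 * f_m = 2 * 23/5 kHz = 46/5 kHz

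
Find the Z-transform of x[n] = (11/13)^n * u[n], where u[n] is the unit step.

The Z-transform of a^n * u[n] is z/(z-a) for |z| > |a|.
Here a = 11/13, so X(z) = z/(z - (11/13)) = 13z/(13z - 11)
ROC: |z| > 11/13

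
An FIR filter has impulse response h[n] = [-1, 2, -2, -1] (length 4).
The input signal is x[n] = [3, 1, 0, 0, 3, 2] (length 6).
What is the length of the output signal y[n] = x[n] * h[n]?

For linear convolution, the output length is:
len(y) = len(x) + len(h) - 1 = 6 + 4 - 1 = 9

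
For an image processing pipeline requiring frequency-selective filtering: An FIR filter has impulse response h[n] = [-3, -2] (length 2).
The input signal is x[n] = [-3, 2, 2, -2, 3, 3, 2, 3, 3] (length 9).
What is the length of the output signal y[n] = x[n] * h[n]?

For linear convolution, the output length is:
len(y) = len(x) + len(h) - 1 = 9 + 2 - 1 = 10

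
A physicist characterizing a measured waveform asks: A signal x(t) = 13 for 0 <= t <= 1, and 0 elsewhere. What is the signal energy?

Energy = integral of |x(t)|^2 dt over the signal duration
= 13^2 * 1 = 169 * 1 = 169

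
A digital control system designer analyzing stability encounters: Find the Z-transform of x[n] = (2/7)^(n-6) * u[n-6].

Time-shifting property: if X(z) = Z{x[n]}, then Z{x[n-d]} = z^(-d) * X(z)
X(z) = z/(z - 2/7) for x[n] = (2/7)^n * u[n]
Z{x[n-6]} = z^(-6) * z/(z - 2/7) = z^(-5)/(z - 2/7)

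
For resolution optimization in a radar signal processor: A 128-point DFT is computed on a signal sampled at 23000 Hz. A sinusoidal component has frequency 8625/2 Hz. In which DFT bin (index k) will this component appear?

DFT frequency resolution = f_s/N = 23000/128 = 2875/16 Hz
Bin index k = f_signal / resolution = 8625/2 / 2875/16 = 24
The signal frequency 8625/2 Hz falls in DFT bin k = 24.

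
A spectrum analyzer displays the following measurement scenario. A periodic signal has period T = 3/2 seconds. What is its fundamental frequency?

The fundamental frequency is the reciprocal of the period.
f = 1/T = 1/(3/2) = 2/3 Hz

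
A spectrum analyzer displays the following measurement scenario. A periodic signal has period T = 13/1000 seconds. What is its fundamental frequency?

The fundamental frequency is the reciprocal of the period.
f = 1/T = 1/(13/1000) = 1000/13 Hz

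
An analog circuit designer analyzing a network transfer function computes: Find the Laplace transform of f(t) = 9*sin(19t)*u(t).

Standard pair: sin(wt)*u(t) <-> w/(s^2+w^2)
With w = 19: L{9*sin(19t)*u(t)} = 171/(s^2+361)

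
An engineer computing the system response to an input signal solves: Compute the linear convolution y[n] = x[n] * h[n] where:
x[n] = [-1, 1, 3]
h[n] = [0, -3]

y[n] = sum_k x[k]*h[n-k]. Output length = len(x) + len(h) - 1 = 3 + 2 - 1 = 4.
y[0] = -1*0 = 0
y[1] = 1*0 + -1*-3 = 3
y[2] = 3*0 + 1*-3 = -3
y[3] = 3*-3 = -9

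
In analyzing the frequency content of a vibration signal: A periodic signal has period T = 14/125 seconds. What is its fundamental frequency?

The fundamental frequency is the reciprocal of the period.
f = 1/T = 1/(14/125) = 125/14 Hz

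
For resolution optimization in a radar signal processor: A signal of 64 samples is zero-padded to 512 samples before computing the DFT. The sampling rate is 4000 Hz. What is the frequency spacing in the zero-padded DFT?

Original DFT: N = 64, resolution = f_s/N = 4000/64 = 125/2 Hz
Zero-padded DFT: N = 512, resolution = f_s/N = 4000/512 = 125/16 Hz
Zero-padding interpolates the spectrum (finer frequency grid)
but does NOT improve the true spectral resolution (ability to resolve close frequencies).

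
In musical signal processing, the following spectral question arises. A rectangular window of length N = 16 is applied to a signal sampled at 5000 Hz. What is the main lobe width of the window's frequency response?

For a rectangular window of length N,
the main lobe width in frequency is 2*f_s/N.
= 2*5000/16 = 625 Hz
This determines the minimum frequency separation for resolving two sinusoids.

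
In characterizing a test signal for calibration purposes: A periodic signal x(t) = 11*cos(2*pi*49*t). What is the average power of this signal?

Average power of A*cos(wt) is A^2/2.
P = 11^2 / 2 = 121/2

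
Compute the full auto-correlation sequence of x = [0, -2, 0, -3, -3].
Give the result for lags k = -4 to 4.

r_xx[k] = sum_m x[m]*x[m+k], indexed from 0, for k = -4 to 4:
  r_xx[-4] = x[4]*x[0] = 0
  r_xx[-3] = x[3]*x[0] + x[4]*x[1] = 6
  r_xx[-2] = x[2]*x[0] + x[3]*x[1] + x[4]*x[2] = 6
  r_xx[-1] = x[1]*x[0] + x[2]*x[1] + x[3]*x[2] + x[4]*x[3] = 9
  r_xx[0] = x[0]*x[0] + x[1]*x[1] + x[2]*x[2] + x[3]*x[3] + x[4]*x[4] = 22
  r_xx[1] = x[0]*x[1] + x[1]*x[2] + x[2]*x[3] + x[3]*x[4] = 9
  r_xx[2] = x[0]*x[2] + x[1]*x[3] + x[2]*x[4] = 6
  r_xx[3] = x[0]*x[3] + x[1]*x[4] = 6
  r_xx[4] = x[0]*x[4] = 0
r_xx = [0, 6, 6, 9, 22, 9, 6, 6, 0]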